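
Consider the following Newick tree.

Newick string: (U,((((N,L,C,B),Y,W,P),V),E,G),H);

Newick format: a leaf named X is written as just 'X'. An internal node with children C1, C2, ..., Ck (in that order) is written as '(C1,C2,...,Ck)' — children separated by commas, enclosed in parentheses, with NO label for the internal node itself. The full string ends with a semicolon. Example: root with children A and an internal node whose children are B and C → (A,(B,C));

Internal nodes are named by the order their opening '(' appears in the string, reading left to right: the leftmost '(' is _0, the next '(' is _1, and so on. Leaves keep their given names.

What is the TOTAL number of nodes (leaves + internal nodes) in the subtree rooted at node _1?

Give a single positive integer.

Answer: 14

Derivation:
Newick: (U,((((N,L,C,B),Y,W,P),V),E,G),H);
Locate _1: it is the '(' at position 3 (the 2nd '(' reading left to right).
Query: subtree rooted at _1
_1: subtree_size = 1 + 13
  _2: subtree_size = 1 + 10
    _3: subtree_size = 1 + 8
      _4: subtree_size = 1 + 4
        N: subtree_size = 1 + 0
        L: subtree_size = 1 + 0
        C: subtree_size = 1 + 0
        B: subtree_size = 1 + 0
      Y: subtree_size = 1 + 0
      W: subtree_size = 1 + 0
      P: subtree_size = 1 + 0
    V: subtree_size = 1 + 0
  E: subtree_size = 1 + 0
  G: subtree_size = 1 + 0
Total subtree size of _1: 14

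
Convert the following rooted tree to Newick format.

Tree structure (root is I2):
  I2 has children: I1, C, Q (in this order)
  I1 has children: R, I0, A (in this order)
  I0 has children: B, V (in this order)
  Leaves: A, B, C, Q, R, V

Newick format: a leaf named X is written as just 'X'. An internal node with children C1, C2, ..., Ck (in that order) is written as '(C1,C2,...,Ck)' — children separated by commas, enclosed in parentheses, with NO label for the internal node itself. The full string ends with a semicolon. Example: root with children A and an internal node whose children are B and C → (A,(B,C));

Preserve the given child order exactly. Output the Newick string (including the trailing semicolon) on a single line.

internal I2 with children ['I1', 'C', 'Q']
  internal I1 with children ['R', 'I0', 'A']
    leaf 'R' → 'R'
    internal I0 with children ['B', 'V']
      leaf 'B' → 'B'
      leaf 'V' → 'V'
    → '(B,V)'
    leaf 'A' → 'A'
  → '(R,(B,V),A)'
  leaf 'C' → 'C'
  leaf 'Q' → 'Q'
→ '((R,(B,V),A),C,Q)'
Final: ((R,(B,V),A),C,Q);

Answer: ((R,(B,V),A),C,Q);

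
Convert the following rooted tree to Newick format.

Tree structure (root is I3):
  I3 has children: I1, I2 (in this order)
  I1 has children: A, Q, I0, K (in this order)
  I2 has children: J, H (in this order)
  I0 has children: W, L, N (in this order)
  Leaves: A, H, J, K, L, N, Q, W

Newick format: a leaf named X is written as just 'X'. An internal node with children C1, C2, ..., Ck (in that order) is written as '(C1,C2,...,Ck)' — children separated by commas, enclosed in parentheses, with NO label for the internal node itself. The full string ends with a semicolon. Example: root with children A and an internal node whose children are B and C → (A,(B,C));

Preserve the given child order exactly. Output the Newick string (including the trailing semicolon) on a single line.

Answer: ((A,Q,(W,L,N),K),(J,H));

Derivation:
internal I3 with children ['I1', 'I2']
  internal I1 with children ['A', 'Q', 'I0', 'K']
    leaf 'A' → 'A'
    leaf 'Q' → 'Q'
    internal I0 with children ['W', 'L', 'N']
      leaf 'W' → 'W'
      leaf 'L' → 'L'
      leaf 'N' → 'N'
    → '(W,L,N)'
    leaf 'K' → 'K'
  → '(A,Q,(W,L,N),K)'
  internal I2 with children ['J', 'H']
    leaf 'J' → 'J'
    leaf 'H' → 'H'
  → '(J,H)'
→ '((A,Q,(W,L,N),K),(J,H))'
Final: ((A,Q,(W,L,N),K),(J,H));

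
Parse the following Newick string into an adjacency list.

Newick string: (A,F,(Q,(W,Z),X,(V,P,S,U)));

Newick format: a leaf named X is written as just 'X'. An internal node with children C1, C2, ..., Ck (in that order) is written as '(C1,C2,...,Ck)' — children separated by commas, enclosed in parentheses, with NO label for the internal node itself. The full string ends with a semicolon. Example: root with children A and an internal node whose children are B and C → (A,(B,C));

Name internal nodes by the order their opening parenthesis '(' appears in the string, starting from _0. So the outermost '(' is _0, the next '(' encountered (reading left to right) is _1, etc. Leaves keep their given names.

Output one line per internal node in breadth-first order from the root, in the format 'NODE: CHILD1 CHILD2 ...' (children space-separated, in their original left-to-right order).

Answer: _0: A F _1
_1: Q _2 X _3
_2: W Z
_3: V P S U

Derivation:
Input: (A,F,(Q,(W,Z),X,(V,P,S,U)));
Scanning left-to-right, naming '(' by encounter order:
  pos 0: '(' -> open internal node _0 (depth 1)
  pos 5: '(' -> open internal node _1 (depth 2)
  pos 8: '(' -> open internal node _2 (depth 3)
  pos 12: ')' -> close internal node _2 (now at depth 2)
  pos 16: '(' -> open internal node _3 (depth 3)
  pos 24: ')' -> close internal node _3 (now at depth 2)
  pos 25: ')' -> close internal node _1 (now at depth 1)
  pos 26: ')' -> close internal node _0 (now at depth 0)
Total internal nodes: 4
BFS adjacency from root:
  _0: A F _1
  _1: Q _2 X _3
  _2: W Z
  _3: V P S U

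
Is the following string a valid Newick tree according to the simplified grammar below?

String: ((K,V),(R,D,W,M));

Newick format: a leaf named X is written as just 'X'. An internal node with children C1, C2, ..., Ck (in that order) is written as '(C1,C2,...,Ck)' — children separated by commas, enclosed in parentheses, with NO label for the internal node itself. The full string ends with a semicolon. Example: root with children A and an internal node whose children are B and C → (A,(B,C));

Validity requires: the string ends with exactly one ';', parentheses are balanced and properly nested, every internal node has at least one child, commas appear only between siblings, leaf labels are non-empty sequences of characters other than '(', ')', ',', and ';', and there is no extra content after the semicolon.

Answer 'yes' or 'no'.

Input: ((K,V),(R,D,W,M));
Paren balance: 3 '(' vs 3 ')' OK
Ends with single ';': True
Full parse: OK
Valid: True

Answer: yes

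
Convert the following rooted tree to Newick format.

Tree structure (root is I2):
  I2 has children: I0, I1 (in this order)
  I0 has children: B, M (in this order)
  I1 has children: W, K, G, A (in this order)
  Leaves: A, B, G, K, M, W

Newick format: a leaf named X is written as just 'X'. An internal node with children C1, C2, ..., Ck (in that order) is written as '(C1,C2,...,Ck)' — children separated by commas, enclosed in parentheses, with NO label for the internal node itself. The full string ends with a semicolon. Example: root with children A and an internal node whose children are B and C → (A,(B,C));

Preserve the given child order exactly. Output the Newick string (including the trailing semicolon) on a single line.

internal I2 with children ['I0', 'I1']
  internal I0 with children ['B', 'M']
    leaf 'B' → 'B'
    leaf 'M' → 'M'
  → '(B,M)'
  internal I1 with children ['W', 'K', 'G', 'A']
    leaf 'W' → 'W'
    leaf 'K' → 'K'
    leaf 'G' → 'G'
    leaf 'A' → 'A'
  → '(W,K,G,A)'
→ '((B,M),(W,K,G,A))'
Final: ((B,M),(W,K,G,A));

Answer: ((B,M),(W,K,G,A));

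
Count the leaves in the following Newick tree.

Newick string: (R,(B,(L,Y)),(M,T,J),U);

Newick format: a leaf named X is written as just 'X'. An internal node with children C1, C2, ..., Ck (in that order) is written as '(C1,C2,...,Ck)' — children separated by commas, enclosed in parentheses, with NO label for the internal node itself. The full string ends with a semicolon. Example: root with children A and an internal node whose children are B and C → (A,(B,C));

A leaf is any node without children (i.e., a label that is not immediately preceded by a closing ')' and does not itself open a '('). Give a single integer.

Newick: (R,(B,(L,Y)),(M,T,J),U);
Scan left-to-right; a leaf is any maximal label run not followed by '(':
  pos 1: leaf 'R' → count = 1
  pos 4: leaf 'B' → count = 2
  pos 7: leaf 'L' → count = 3
  pos 9: leaf 'Y' → count = 4
  pos 14: leaf 'M' → count = 5
  pos 16: leaf 'T' → count = 6
  pos 18: leaf 'J' → count = 7
  pos 21: leaf 'U' → count = 8
Total leaves: 8

Answer: 8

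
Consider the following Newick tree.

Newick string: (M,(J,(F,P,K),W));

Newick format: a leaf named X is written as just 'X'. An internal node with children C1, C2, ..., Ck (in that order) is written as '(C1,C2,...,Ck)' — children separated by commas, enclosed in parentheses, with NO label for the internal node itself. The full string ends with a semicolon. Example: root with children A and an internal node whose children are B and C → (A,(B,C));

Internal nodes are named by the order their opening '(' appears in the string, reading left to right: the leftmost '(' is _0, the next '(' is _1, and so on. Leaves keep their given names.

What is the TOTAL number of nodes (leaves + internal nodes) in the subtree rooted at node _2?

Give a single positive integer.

Answer: 4

Derivation:
Newick: (M,(J,(F,P,K),W));
Locate _2: it is the '(' at position 6 (the 3rd '(' reading left to right).
Query: subtree rooted at _2
_2: subtree_size = 1 + 3
  F: subtree_size = 1 + 0
  P: subtree_size = 1 + 0
  K: subtree_size = 1 + 0
Total subtree size of _2: 4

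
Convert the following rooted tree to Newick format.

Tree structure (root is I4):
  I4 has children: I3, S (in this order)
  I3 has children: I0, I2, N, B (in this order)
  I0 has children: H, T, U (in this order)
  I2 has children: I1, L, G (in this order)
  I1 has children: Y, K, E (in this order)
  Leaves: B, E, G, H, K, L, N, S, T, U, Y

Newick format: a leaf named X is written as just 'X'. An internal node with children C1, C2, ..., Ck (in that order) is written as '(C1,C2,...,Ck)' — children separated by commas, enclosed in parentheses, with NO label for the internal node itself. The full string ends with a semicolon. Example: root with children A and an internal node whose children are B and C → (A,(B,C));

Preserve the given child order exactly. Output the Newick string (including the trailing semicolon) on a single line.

Answer: (((H,T,U),((Y,K,E),L,G),N,B),S);

Derivation:
internal I4 with children ['I3', 'S']
  internal I3 with children ['I0', 'I2', 'N', 'B']
    internal I0 with children ['H', 'T', 'U']
      leaf 'H' → 'H'
      leaf 'T' → 'T'
      leaf 'U' → 'U'
    → '(H,T,U)'
    internal I2 with children ['I1', 'L', 'G']
      internal I1 with children ['Y', 'K', 'E']
        leaf 'Y' → 'Y'
        leaf 'K' → 'K'
        leaf 'E' → 'E'
      → '(Y,K,E)'
      leaf 'L' → 'L'
      leaf 'G' → 'G'
    → '((Y,K,E),L,G)'
    leaf 'N' → 'N'
    leaf 'B' → 'B'
  → '((H,T,U),((Y,K,E),L,G),N,B)'
  leaf 'S' → 'S'
→ '(((H,T,U),((Y,K,E),L,G),N,B),S)'
Final: (((H,T,U),((Y,K,E),L,G),N,B),S);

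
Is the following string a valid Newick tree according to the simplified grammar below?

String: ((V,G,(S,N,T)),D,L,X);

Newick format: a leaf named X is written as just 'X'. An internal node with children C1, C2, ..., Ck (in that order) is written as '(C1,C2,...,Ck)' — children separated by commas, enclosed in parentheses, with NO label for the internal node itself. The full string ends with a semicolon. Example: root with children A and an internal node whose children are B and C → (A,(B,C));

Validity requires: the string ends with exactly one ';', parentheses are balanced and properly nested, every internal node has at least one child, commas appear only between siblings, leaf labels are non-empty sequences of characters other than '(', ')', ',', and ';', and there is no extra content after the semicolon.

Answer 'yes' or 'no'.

Answer: yes

Derivation:
Input: ((V,G,(S,N,T)),D,L,X);
Paren balance: 3 '(' vs 3 ')' OK
Ends with single ';': True
Full parse: OK
Valid: True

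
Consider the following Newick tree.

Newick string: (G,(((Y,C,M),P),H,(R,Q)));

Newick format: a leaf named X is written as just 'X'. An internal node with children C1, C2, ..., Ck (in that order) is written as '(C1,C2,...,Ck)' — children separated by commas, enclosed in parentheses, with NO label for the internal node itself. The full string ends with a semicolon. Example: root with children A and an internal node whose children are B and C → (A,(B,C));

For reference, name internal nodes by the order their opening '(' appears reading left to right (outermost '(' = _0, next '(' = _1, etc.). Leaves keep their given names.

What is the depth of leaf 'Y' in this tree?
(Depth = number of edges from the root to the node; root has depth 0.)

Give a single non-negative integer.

Newick: (G,(((Y,C,M),P),H,(R,Q)));
Naming internals by '(' encounter order: outermost '(' = _0, next = _1, ...
Query node: Y
Path from root: _0 -> _1 -> _2 -> _3 -> Y
Depth of Y: 4 (number of edges from root)

Answer: 4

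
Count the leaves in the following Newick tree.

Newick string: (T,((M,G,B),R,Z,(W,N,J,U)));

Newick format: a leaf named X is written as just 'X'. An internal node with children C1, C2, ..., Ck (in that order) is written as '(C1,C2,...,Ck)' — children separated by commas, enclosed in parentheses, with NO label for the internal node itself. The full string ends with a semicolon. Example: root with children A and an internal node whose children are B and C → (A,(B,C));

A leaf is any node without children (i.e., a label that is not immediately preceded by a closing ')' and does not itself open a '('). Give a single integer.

Newick: (T,((M,G,B),R,Z,(W,N,J,U)));
Scan left-to-right; a leaf is any maximal label run not followed by '(':
  pos 1: leaf 'T' → count = 1
  pos 5: leaf 'M' → count = 2
  pos 7: leaf 'G' → count = 3
  pos 9: leaf 'B' → count = 4
  pos 12: leaf 'R' → count = 5
  pos 14: leaf 'Z' → count = 6
  pos 17: leaf 'W' → count = 7
  pos 19: leaf 'N' → count = 8
  pos 21: leaf 'J' → count = 9
  pos 23: leaf 'U' → count = 10
Total leaves: 10

Answer: 10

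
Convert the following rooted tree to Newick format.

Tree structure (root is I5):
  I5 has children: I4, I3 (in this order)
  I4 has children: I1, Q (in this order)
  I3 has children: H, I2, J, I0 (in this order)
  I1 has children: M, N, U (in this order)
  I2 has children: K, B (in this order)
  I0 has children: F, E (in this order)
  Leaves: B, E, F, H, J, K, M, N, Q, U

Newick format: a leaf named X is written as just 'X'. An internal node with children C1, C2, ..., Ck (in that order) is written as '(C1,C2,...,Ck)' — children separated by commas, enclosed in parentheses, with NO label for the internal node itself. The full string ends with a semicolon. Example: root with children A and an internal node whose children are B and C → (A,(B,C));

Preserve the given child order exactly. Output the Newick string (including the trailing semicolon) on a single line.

internal I5 with children ['I4', 'I3']
  internal I4 with children ['I1', 'Q']
    internal I1 with children ['M', 'N', 'U']
      leaf 'M' → 'M'
      leaf 'N' → 'N'
      leaf 'U' → 'U'
    → '(M,N,U)'
    leaf 'Q' → 'Q'
  → '((M,N,U),Q)'
  internal I3 with children ['H', 'I2', 'J', 'I0']
    leaf 'H' → 'H'
    internal I2 with children ['K', 'B']
      leaf 'K' → 'K'
      leaf 'B' → 'B'
    → '(K,B)'
    leaf 'J' → 'J'
    internal I0 with children ['F', 'E']
      leaf 'F' → 'F'
      leaf 'E' → 'E'
    → '(F,E)'
  → '(H,(K,B),J,(F,E))'
→ '(((M,N,U),Q),(H,(K,B),J,(F,E)))'
Final: (((M,N,U),Q),(H,(K,B),J,(F,E)));

Answer: (((M,N,U),Q),(H,(K,B),J,(F,E)));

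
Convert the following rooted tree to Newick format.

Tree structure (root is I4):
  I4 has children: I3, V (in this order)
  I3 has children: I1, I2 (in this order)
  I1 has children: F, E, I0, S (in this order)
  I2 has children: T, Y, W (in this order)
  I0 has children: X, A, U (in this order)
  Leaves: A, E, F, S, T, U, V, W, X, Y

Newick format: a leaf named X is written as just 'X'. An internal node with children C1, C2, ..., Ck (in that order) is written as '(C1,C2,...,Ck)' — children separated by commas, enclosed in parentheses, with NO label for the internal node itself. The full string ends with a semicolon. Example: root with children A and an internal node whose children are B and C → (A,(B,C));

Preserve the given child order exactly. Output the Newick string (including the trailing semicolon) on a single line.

internal I4 with children ['I3', 'V']
  internal I3 with children ['I1', 'I2']
    internal I1 with children ['F', 'E', 'I0', 'S']
      leaf 'F' → 'F'
      leaf 'E' → 'E'
      internal I0 with children ['X', 'A', 'U']
        leaf 'X' → 'X'
        leaf 'A' → 'A'
        leaf 'U' → 'U'
      → '(X,A,U)'
      leaf 'S' → 'S'
    → '(F,E,(X,A,U),S)'
    internal I2 with children ['T', 'Y', 'W']
      leaf 'T' → 'T'
      leaf 'Y' → 'Y'
      leaf 'W' → 'W'
    → '(T,Y,W)'
  → '((F,E,(X,A,U),S),(T,Y,W))'
  leaf 'V' → 'V'
→ '(((F,E,(X,A,U),S),(T,Y,W)),V)'
Final: (((F,E,(X,A,U),S),(T,Y,W)),V);

Answer: (((F,E,(X,A,U),S),(T,Y,W)),V);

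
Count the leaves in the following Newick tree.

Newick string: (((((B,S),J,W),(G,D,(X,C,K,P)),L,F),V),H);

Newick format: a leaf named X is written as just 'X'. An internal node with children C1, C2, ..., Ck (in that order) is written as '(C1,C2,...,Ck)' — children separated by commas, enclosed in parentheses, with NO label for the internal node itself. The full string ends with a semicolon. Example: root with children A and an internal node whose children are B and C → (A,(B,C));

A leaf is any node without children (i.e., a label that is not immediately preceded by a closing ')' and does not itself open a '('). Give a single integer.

Answer: 14

Derivation:
Newick: (((((B,S),J,W),(G,D,(X,C,K,P)),L,F),V),H);
Scan left-to-right; a leaf is any maximal label run not followed by '(':
  pos 5: leaf 'B' → count = 1
  pos 7: leaf 'S' → count = 2
  pos 10: leaf 'J' → count = 3
  pos 12: leaf 'W' → count = 4
  pos 16: leaf 'G' → count = 5
  pos 18: leaf 'D' → count = 6
  pos 21: leaf 'X' → count = 7
  pos 23: leaf 'C' → count = 8
  pos 25: leaf 'K' → count = 9
  pos 27: leaf 'P' → count = 10
  pos 31: leaf 'L' → count = 11
  pos 33: leaf 'F' → count = 12
  pos 36: leaf 'V' → count = 13
  pos 39: leaf 'H' → count = 14
Total leaves: 14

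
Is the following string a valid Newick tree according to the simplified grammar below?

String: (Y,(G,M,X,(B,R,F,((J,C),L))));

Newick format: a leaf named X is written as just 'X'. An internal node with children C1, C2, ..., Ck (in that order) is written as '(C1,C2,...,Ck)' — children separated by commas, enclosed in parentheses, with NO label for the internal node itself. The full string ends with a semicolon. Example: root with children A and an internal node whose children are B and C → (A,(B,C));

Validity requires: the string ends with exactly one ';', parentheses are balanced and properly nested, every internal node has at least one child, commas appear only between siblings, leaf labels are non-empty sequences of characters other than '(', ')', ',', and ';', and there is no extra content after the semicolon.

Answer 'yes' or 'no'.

Answer: yes

Derivation:
Input: (Y,(G,M,X,(B,R,F,((J,C),L))));
Paren balance: 5 '(' vs 5 ')' OK
Ends with single ';': True
Full parse: OK
Valid: True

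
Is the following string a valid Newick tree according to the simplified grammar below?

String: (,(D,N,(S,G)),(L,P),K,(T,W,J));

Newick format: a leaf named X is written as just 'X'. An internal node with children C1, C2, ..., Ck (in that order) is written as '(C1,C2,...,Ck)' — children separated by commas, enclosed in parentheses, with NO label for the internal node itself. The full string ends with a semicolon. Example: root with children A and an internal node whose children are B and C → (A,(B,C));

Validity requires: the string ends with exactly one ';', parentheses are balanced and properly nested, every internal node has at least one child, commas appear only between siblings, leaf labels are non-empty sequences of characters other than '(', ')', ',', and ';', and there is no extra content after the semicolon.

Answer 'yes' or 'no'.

Answer: no

Derivation:
Input: (,(D,N,(S,G)),(L,P),K,(T,W,J));
Paren balance: 5 '(' vs 5 ')' OK
Ends with single ';': True
Full parse: FAILS (empty leaf label at pos 1)
Valid: False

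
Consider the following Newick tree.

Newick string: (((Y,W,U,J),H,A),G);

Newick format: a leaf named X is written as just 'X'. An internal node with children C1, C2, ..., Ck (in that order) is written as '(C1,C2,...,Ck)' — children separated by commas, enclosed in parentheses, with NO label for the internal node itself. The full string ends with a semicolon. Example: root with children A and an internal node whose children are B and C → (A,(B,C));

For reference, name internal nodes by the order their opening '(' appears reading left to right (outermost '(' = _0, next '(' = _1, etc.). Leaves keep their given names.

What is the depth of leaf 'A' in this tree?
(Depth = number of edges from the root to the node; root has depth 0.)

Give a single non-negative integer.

Answer: 2

Derivation:
Newick: (((Y,W,U,J),H,A),G);
Naming internals by '(' encounter order: outermost '(' = _0, next = _1, ...
Query node: A
Path from root: _0 -> _1 -> A
Depth of A: 2 (number of edges from root)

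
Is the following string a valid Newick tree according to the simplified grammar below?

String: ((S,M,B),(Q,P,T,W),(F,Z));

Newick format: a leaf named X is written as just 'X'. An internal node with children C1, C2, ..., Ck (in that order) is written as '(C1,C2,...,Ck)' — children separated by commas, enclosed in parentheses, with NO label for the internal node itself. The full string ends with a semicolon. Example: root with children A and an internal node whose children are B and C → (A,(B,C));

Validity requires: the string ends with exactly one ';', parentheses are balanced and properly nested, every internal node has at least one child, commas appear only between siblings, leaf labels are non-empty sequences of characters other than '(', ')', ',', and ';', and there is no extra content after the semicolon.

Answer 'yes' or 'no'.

Answer: yes

Derivation:
Input: ((S,M,B),(Q,P,T,W),(F,Z));
Paren balance: 4 '(' vs 4 ')' OK
Ends with single ';': True
Full parse: OK
Valid: True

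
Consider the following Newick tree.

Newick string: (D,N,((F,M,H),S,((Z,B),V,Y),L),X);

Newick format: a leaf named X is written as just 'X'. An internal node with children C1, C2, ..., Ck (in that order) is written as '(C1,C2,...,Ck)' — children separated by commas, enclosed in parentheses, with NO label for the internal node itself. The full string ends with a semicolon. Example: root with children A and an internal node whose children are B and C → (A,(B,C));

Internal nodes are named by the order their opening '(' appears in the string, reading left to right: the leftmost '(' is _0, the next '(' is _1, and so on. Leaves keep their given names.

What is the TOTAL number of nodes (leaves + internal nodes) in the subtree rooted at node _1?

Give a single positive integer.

Newick: (D,N,((F,M,H),S,((Z,B),V,Y),L),X);
Locate _1: it is the '(' at position 5 (the 2nd '(' reading left to right).
Query: subtree rooted at _1
_1: subtree_size = 1 + 12
  _2: subtree_size = 1 + 3
    F: subtree_size = 1 + 0
    M: subtree_size = 1 + 0
    H: subtree_size = 1 + 0
  S: subtree_size = 1 + 0
  _3: subtree_size = 1 + 5
    _4: subtree_size = 1 + 2
      Z: subtree_size = 1 + 0
      B: subtree_size = 1 + 0
    V: subtree_size = 1 + 0
    Y: subtree_size = 1 + 0
  L: subtree_size = 1 + 0
Total subtree size of _1: 13

Answer: 13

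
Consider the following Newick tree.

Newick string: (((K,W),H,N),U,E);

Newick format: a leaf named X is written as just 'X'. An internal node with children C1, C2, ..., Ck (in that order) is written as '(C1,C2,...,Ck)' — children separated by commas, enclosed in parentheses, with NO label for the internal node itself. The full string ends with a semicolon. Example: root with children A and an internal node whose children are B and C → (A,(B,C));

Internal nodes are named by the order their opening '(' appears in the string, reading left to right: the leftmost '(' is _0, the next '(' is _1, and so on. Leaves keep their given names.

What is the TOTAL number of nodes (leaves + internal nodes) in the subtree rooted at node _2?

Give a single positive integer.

Answer: 3

Derivation:
Newick: (((K,W),H,N),U,E);
Locate _2: it is the '(' at position 2 (the 3rd '(' reading left to right).
Query: subtree rooted at _2
_2: subtree_size = 1 + 2
  K: subtree_size = 1 + 0
  W: subtree_size = 1 + 0
Total subtree size of _2: 3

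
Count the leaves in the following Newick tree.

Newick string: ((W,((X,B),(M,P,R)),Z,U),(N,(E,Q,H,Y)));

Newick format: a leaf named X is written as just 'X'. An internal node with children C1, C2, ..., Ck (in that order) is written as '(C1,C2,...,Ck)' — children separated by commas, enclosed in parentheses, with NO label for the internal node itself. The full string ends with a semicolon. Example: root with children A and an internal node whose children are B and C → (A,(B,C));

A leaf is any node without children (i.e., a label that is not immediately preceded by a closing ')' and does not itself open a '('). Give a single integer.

Answer: 13

Derivation:
Newick: ((W,((X,B),(M,P,R)),Z,U),(N,(E,Q,H,Y)));
Scan left-to-right; a leaf is any maximal label run not followed by '(':
  pos 2: leaf 'W' → count = 1
  pos 6: leaf 'X' → count = 2
  pos 8: leaf 'B' → count = 3
  pos 12: leaf 'M' → count = 4
  pos 14: leaf 'P' → count = 5
  pos 16: leaf 'R' → count = 6
  pos 20: leaf 'Z' → count = 7
  pos 22: leaf 'U' → count = 8
  pos 26: leaf 'N' → count = 9
  pos 29: leaf 'E' → count = 10
  pos 31: leaf 'Q' → count = 11
  pos 33: leaf 'H' → count = 12
  pos 35: leaf 'Y' → count = 13
Total leaves: 13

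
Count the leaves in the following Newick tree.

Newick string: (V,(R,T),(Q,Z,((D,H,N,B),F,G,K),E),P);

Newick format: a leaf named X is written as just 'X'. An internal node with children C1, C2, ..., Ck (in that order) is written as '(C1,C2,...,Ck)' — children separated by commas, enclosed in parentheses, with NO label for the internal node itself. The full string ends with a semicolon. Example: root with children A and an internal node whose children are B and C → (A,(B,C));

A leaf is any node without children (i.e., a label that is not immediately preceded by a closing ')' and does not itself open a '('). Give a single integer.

Answer: 14

Derivation:
Newick: (V,(R,T),(Q,Z,((D,H,N,B),F,G,K),E),P);
Scan left-to-right; a leaf is any maximal label run not followed by '(':
  pos 1: leaf 'V' → count = 1
  pos 4: leaf 'R' → count = 2
  pos 6: leaf 'T' → count = 3
  pos 10: leaf 'Q' → count = 4
  pos 12: leaf 'Z' → count = 5
  pos 16: leaf 'D' → count = 6
  pos 18: leaf 'H' → count = 7
  pos 20: leaf 'N' → count = 8
  pos 22: leaf 'B' → count = 9
  pos 25: leaf 'F' → count = 10
  pos 27: leaf 'G' → count = 11
  pos 29: leaf 'K' → count = 12
  pos 32: leaf 'E' → count = 13
  pos 35: leaf 'P' → count = 14
Total leaves: 14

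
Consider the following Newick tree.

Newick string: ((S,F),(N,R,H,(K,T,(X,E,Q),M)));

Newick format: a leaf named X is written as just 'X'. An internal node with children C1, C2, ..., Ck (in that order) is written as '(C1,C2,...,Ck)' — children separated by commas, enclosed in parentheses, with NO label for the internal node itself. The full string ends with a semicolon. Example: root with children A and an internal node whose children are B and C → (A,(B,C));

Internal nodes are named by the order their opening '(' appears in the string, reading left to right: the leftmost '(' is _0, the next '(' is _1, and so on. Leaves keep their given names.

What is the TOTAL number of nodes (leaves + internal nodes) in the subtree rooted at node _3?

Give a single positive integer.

Answer: 8

Derivation:
Newick: ((S,F),(N,R,H,(K,T,(X,E,Q),M)));
Locate _3: it is the '(' at position 14 (the 4th '(' reading left to right).
Query: subtree rooted at _3
_3: subtree_size = 1 + 7
  K: subtree_size = 1 + 0
  T: subtree_size = 1 + 0
  _4: subtree_size = 1 + 3
    X: subtree_size = 1 + 0
    E: subtree_size = 1 + 0
    Q: subtree_size = 1 + 0
  M: subtree_size = 1 + 0
Total subtree size of _3: 8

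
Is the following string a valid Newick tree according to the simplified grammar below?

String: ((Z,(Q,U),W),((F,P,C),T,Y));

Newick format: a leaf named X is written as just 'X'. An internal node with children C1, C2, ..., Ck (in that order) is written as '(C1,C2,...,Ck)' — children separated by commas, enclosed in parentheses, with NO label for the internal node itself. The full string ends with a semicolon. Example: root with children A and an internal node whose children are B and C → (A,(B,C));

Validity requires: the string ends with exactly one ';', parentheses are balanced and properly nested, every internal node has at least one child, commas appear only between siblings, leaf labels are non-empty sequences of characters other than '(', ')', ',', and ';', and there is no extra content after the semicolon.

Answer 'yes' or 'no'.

Input: ((Z,(Q,U),W),((F,P,C),T,Y));
Paren balance: 5 '(' vs 5 ')' OK
Ends with single ';': True
Full parse: OK
Valid: True

Answer: yes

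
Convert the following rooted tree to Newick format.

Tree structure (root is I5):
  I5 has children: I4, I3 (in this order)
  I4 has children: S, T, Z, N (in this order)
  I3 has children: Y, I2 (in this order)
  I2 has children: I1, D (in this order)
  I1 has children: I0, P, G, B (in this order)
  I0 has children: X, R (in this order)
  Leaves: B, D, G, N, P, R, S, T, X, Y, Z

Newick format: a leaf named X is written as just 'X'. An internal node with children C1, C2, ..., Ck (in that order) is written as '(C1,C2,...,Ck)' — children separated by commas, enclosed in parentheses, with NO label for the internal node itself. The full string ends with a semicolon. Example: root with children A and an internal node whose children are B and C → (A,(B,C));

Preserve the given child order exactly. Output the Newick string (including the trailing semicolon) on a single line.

internal I5 with children ['I4', 'I3']
  internal I4 with children ['S', 'T', 'Z', 'N']
    leaf 'S' → 'S'
    leaf 'T' → 'T'
    leaf 'Z' → 'Z'
    leaf 'N' → 'N'
  → '(S,T,Z,N)'
  internal I3 with children ['Y', 'I2']
    leaf 'Y' → 'Y'
    internal I2 with children ['I1', 'D']
      internal I1 with children ['I0', 'P', 'G', 'B']
        internal I0 with children ['X', 'R']
          leaf 'X' → 'X'
          leaf 'R' → 'R'
        → '(X,R)'
        leaf 'P' → 'P'
        leaf 'G' → 'G'
        leaf 'B' → 'B'
      → '((X,R),P,G,B)'
      leaf 'D' → 'D'
    → '(((X,R),P,G,B),D)'
  → '(Y,(((X,R),P,G,B),D))'
→ '((S,T,Z,N),(Y,(((X,R),P,G,B),D)))'
Final: ((S,T,Z,N),(Y,(((X,R),P,G,B),D)));

Answer: ((S,T,Z,N),(Y,(((X,R),P,G,B),D)));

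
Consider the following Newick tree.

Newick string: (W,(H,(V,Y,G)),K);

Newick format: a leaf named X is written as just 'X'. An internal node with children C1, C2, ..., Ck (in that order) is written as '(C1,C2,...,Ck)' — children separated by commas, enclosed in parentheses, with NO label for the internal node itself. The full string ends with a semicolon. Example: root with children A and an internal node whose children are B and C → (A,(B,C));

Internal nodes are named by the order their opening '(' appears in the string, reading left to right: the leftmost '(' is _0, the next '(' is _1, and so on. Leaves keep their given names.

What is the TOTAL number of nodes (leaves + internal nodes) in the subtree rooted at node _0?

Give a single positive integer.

Answer: 9

Derivation:
Newick: (W,(H,(V,Y,G)),K);
Locate _0: it is the '(' at position 0 (the 1st '(' reading left to right).
Query: subtree rooted at _0
_0: subtree_size = 1 + 8
  W: subtree_size = 1 + 0
  _1: subtree_size = 1 + 5
    H: subtree_size = 1 + 0
    _2: subtree_size = 1 + 3
      V: subtree_size = 1 + 0
      Y: subtree_size = 1 + 0
      G: subtree_size = 1 + 0
  K: subtree_size = 1 + 0
Total subtree size of _0: 9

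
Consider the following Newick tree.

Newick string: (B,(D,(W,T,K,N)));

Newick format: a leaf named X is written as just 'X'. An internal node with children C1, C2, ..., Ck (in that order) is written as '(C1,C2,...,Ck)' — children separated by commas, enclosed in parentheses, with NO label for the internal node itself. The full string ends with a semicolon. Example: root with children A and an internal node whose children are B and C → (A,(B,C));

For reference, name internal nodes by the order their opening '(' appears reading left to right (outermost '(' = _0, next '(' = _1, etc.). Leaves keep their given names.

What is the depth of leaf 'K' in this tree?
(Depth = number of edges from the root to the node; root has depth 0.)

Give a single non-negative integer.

Newick: (B,(D,(W,T,K,N)));
Naming internals by '(' encounter order: outermost '(' = _0, next = _1, ...
Query node: K
Path from root: _0 -> _1 -> _2 -> K
Depth of K: 3 (number of edges from root)

Answer: 3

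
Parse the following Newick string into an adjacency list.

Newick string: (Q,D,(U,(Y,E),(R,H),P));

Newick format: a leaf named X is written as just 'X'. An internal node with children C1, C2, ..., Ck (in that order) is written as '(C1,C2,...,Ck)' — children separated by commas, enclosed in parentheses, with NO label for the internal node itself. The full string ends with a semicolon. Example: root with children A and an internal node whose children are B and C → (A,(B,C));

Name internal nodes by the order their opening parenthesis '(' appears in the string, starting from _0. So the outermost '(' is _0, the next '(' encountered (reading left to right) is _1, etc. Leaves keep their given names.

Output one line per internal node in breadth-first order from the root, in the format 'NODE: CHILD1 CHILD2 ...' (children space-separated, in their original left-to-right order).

Answer: _0: Q D _1
_1: U _2 _3 P
_2: Y E
_3: R H

Derivation:
Input: (Q,D,(U,(Y,E),(R,H),P));
Scanning left-to-right, naming '(' by encounter order:
  pos 0: '(' -> open internal node _0 (depth 1)
  pos 5: '(' -> open internal node _1 (depth 2)
  pos 8: '(' -> open internal node _2 (depth 3)
  pos 12: ')' -> close internal node _2 (now at depth 2)
  pos 14: '(' -> open internal node _3 (depth 3)
  pos 18: ')' -> close internal node _3 (now at depth 2)
  pos 21: ')' -> close internal node _1 (now at depth 1)
  pos 22: ')' -> close internal node _0 (now at depth 0)
Total internal nodes: 4
BFS adjacency from root:
  _0: Q D _1
  _1: U _2 _3 P
  _2: Y E
  _3: R H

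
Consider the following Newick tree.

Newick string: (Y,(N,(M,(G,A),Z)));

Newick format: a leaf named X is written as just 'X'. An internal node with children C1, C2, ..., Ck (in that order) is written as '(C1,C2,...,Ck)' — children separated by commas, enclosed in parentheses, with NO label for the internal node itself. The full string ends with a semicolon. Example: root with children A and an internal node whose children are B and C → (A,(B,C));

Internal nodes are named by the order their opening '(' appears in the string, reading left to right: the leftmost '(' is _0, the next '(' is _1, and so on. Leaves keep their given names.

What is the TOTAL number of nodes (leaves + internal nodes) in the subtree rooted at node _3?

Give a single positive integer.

Answer: 3

Derivation:
Newick: (Y,(N,(M,(G,A),Z)));
Locate _3: it is the '(' at position 9 (the 4th '(' reading left to right).
Query: subtree rooted at _3
_3: subtree_size = 1 + 2
  G: subtree_size = 1 + 0
  A: subtree_size = 1 + 0
Total subtree size of _3: 3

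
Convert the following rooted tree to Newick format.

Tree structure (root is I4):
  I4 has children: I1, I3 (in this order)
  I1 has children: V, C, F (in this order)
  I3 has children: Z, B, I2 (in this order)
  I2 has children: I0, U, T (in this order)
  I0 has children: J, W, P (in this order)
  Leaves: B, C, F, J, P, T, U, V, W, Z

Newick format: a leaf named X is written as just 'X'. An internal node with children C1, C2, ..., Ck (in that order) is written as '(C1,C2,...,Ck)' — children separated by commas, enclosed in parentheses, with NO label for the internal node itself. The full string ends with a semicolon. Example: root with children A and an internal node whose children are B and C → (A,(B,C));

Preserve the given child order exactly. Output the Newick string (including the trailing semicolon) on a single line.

Answer: ((V,C,F),(Z,B,((J,W,P),U,T)));

Derivation:
internal I4 with children ['I1', 'I3']
  internal I1 with children ['V', 'C', 'F']
    leaf 'V' → 'V'
    leaf 'C' → 'C'
    leaf 'F' → 'F'
  → '(V,C,F)'
  internal I3 with children ['Z', 'B', 'I2']
    leaf 'Z' → 'Z'
    leaf 'B' → 'B'
    internal I2 with children ['I0', 'U', 'T']
      internal I0 with children ['J', 'W', 'P']
        leaf 'J' → 'J'
        leaf 'W' → 'W'
        leaf 'P' → 'P'
      → '(J,W,P)'
      leaf 'U' → 'U'
      leaf 'T' → 'T'
    → '((J,W,P),U,T)'
  → '(Z,B,((J,W,P),U,T))'
→ '((V,C,F),(Z,B,((J,W,P),U,T)))'
Final: ((V,C,F),(Z,B,((J,W,P),U,T)));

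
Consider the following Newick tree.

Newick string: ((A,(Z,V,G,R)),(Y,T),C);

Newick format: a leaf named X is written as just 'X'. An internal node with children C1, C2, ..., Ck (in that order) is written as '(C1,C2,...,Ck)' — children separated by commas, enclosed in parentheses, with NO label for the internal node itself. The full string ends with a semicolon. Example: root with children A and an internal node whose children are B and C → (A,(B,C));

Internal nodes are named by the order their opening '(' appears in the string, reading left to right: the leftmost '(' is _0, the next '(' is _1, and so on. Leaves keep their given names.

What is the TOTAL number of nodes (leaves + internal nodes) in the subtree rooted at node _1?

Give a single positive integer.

Answer: 7

Derivation:
Newick: ((A,(Z,V,G,R)),(Y,T),C);
Locate _1: it is the '(' at position 1 (the 2nd '(' reading left to right).
Query: subtree rooted at _1
_1: subtree_size = 1 + 6
  A: subtree_size = 1 + 0
  _2: subtree_size = 1 + 4
    Z: subtree_size = 1 + 0
    V: subtree_size = 1 + 0
    G: subtree_size = 1 + 0
    R: subtree_size = 1 + 0
Total subtree size of _1: 7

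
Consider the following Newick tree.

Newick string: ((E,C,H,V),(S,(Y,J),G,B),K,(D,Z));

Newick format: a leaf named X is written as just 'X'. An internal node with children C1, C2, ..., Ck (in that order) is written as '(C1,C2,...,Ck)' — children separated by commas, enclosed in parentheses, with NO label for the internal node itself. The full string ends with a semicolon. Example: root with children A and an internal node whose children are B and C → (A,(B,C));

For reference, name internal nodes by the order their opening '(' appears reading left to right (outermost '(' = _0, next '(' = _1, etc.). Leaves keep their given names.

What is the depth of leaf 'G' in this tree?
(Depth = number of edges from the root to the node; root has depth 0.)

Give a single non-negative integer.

Answer: 2

Derivation:
Newick: ((E,C,H,V),(S,(Y,J),G,B),K,(D,Z));
Naming internals by '(' encounter order: outermost '(' = _0, next = _1, ...
Query node: G
Path from root: _0 -> _2 -> G
Depth of G: 2 (number of edges from root)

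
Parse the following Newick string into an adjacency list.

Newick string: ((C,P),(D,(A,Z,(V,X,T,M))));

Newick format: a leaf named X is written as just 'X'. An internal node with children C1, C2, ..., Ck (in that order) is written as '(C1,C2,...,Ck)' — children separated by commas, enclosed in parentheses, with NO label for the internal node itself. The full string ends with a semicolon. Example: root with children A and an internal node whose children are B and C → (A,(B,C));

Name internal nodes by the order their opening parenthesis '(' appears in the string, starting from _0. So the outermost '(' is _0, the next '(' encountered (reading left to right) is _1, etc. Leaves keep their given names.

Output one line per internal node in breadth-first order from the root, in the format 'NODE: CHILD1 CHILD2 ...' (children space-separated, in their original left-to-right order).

Input: ((C,P),(D,(A,Z,(V,X,T,M))));
Scanning left-to-right, naming '(' by encounter order:
  pos 0: '(' -> open internal node _0 (depth 1)
  pos 1: '(' -> open internal node _1 (depth 2)
  pos 5: ')' -> close internal node _1 (now at depth 1)
  pos 7: '(' -> open internal node _2 (depth 2)
  pos 10: '(' -> open internal node _3 (depth 3)
  pos 15: '(' -> open internal node _4 (depth 4)
  pos 23: ')' -> close internal node _4 (now at depth 3)
  pos 24: ')' -> close internal node _3 (now at depth 2)
  pos 25: ')' -> close internal node _2 (now at depth 1)
  pos 26: ')' -> close internal node _0 (now at depth 0)
Total internal nodes: 5
BFS adjacency from root:
  _0: _1 _2
  _1: C P
  _2: D _3
  _3: A Z _4
  _4: V X T M

Answer: _0: _1 _2
_1: C P
_2: D _3
_3: A Z _4
_4: V X T M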